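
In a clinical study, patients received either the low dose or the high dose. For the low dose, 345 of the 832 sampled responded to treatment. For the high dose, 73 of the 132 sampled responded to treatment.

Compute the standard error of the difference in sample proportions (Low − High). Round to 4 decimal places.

0.0465

First, p̂₁ = 345/832 = 0.4147; p̂₂ = 73/132 = 0.5530.
The two standard errors are √(0.4147×0.5853/832) = 0.01708 and √(0.5530×0.4470/132) = 0.04327.
Because the samples are independent, SE_diff = √(0.01708² + 0.04327²) = 0.04652.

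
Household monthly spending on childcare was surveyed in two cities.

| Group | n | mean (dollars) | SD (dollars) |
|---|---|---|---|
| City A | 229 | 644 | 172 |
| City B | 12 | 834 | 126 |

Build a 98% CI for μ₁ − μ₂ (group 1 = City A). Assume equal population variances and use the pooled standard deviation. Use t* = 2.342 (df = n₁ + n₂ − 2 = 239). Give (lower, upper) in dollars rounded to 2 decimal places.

s_p = √[((n₁−1)s₁² + (n₂−1)s₂²)/(n₁+n₂−2)] = √[(228·172² + 11·126²)/239] = 170.1561.
SE = 170.1561·√(1/229 + 1/12) = 50.3904.
With t* = 2.342, margin = 2.342 × 50.3904 = 118.0143.
x̄₁ − x̄₂ = 644 − 834 = -190.0000; interval -190.0000 ± 118.0143 = (-308.01, -71.99).

(-308.01, -71.99)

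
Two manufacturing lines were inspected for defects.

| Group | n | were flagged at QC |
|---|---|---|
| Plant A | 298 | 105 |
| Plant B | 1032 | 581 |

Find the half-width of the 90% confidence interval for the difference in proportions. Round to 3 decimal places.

Sample proportions: 105/298 = 0.3523, 581/1032 = 0.5630.
Each SE is √(p̂(1−p̂)/n): √(0.3523·0.6477/298) = 0.02767 and √(0.5630·0.4370/1032) = 0.01544.
SE(p̂₁ − p̂₂) = √(SE₁² + SE₂²) = √(0.0007656289 + 0.0002383936) = 0.03169, since the two samples are independent.
At 90% confidence z* = 1.645; margin = 1.645 × 0.03169 = 0.05213.

0.052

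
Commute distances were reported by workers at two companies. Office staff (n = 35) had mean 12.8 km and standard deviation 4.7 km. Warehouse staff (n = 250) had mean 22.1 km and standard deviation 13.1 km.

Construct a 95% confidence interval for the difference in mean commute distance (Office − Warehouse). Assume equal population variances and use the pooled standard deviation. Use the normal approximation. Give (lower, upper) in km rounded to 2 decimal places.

s_p = √[((n₁−1)s₁² + (n₂−1)s₂²)/(n₁+n₂−2)] = √[(34·4.7² + 249·13.1²)/283] = 12.3954.
SE = 12.3954·√(1/35 + 1/250) = 2.2371.
With z* = 1.960, margin = 1.960 × 2.2371 = 4.3847.
x̄₁ − x̄₂ = 12.8 − 22.1 = -9.3000; interval -9.3000 ± 4.3847 = (-13.68, -4.92).

(-13.68, -4.92)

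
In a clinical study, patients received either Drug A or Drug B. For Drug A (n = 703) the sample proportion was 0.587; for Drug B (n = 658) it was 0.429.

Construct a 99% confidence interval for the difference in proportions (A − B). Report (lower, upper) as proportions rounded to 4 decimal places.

The two standard errors are √(0.5870×0.4130/703) = 0.01857 and √(0.4290×0.5710/658) = 0.01929.
Because the samples are independent, SE_diff = √(0.01857² + 0.01929²) = 0.02678.
Using z* = 2.576 for 99%, ME = 2.576 × 0.02678 = 0.06899.
p̂₁ − p̂₂ = 0.1580; interval 0.1580 ± 0.06899 gives (0.0890, 0.2270).

(0.0890, 0.2270)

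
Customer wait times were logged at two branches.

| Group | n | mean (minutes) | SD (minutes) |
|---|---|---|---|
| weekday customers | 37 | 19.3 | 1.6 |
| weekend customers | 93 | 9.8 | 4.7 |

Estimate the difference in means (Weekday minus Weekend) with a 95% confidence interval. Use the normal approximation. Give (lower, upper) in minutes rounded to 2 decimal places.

Per-group SEs: s₁/√n₁ = 1.6/√37 = 0.2630, s₂/√n₂ = 4.7/√93 = 0.4874.
Unpooled SE of the difference: √(0.069169 + 0.23755876) = 0.5538.
Margin of error = z* · SE = 1.960 × 0.5538 = 1.0854.
x̄₁ − x̄₂ = 19.3 − 9.8 = 9.5000.
CI: 9.5000 ± 1.0854 = (8.41, 10.59).

(8.41, 10.59)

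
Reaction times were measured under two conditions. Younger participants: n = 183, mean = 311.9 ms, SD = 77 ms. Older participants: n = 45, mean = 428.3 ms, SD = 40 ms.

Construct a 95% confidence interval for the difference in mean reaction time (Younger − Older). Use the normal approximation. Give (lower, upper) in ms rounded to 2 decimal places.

Standard errors of each mean: 77/√183 = 5.6920 and 40/√45 = 5.9628.
SE(x̄₁ − x̄₂) = √(5.6920² + 5.9628²) = 8.2434 for independent samples with unequal variances.
With z* = 1.960, the margin is 1.960 × 8.2434 = 16.1571.
x̄₁ − x̄₂ = 311.9 − 428.3 = -116.4000; the interval is -116.4000 ± 16.1571 = (-132.56, -100.24).

(-132.56, -100.24)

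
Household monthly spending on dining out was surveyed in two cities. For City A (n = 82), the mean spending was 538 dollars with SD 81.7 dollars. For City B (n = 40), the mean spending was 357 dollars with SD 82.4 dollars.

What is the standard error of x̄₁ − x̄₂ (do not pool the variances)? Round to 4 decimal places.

15.8476

SE₁ = s₁/√n₁ = 81.7/√82 = 9.0223; SE₂ = 82.4/√40 = 13.0286.
Independent samples, unequal variances: SE_diff = √(SE₁² + SE₂²) = √(81.40189729 + 169.74441796) = 15.8476.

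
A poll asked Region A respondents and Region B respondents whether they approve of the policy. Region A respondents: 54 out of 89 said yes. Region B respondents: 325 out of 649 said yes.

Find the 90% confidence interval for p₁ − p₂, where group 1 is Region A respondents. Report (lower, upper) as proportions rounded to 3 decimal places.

p̂₁ = 54/89 = 0.6067 and p̂₂ = 325/649 = 0.5008.
SE₁ = √(p̂₁(1−p̂₁)/n₁) = √(0.6067·0.3933/89) = 0.05178; SE₂ = √(0.5008·0.4992/649) = 0.01963.
Independent samples: SE of the difference = √(SE₁² + SE₂²) = √(0.0026811684 + 0.0003853369) = 0.05538.
z* for 90% confidence is 1.645, so the margin of error is 1.645 × 0.05538 = 0.09110.
Point estimate p̂₁ − p̂₂ = 0.6067 − 0.5008 = 0.1059.
0.1059 ± 0.09110 → (0.015, 0.197).

(0.015, 0.197)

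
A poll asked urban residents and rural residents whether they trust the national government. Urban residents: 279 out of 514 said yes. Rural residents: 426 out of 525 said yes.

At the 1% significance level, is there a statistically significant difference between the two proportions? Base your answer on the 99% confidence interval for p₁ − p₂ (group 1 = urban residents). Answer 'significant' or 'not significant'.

Sample proportions: 279/514 = 0.5428, 426/525 = 0.8114.
Each SE is √(p̂(1−p̂)/n): √(0.5428·0.4572/514) = 0.02197 and √(0.8114·0.1886/525) = 0.01707.
SE(p̂₁ − p̂₂) = √(SE₁² + SE₂²) = √(0.0004826809 + 0.0002913849) = 0.02782, since the two samples are independent.
At 99% confidence z* = 2.576; margin = 2.576 × 0.02782 = 0.07166.
The difference is 0.5428 − 0.8114 = -0.2686, so the interval is -0.2686 ± 0.07166 = (-0.34026, -0.19694).
The interval (-0.34026, -0.19694) does not contain 0, so the difference is significant.

significant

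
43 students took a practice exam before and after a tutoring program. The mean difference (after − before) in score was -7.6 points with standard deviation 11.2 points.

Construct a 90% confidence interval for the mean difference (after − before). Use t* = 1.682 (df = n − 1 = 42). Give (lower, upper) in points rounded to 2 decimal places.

(-10.47, -4.73)

This is a matched-pairs design, so SE = s_d/√n = 11.2/√43 = 1.7080.
Margin = 1.682 × 1.7080 = 2.8729; the interval is -7.6 ± 2.8729 = (-10.47, -4.73).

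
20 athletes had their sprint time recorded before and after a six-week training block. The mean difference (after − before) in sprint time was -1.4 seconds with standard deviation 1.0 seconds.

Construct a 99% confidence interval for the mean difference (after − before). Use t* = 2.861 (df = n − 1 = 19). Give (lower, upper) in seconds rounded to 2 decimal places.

This is a matched-pairs design, so SE = s_d/√n = 1.0/√20 = 0.2236.
Margin = 2.861 × 0.2236 = 0.6397; the interval is -1.4 ± 0.6397 = (-2.04, -0.76).

(-2.04, -0.76)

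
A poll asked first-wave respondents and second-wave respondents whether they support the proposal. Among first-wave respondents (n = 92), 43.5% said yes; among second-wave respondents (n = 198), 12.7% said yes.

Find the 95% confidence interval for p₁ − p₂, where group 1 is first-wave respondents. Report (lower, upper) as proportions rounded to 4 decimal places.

(0.1966, 0.4194)

The two standard errors are √(0.4350×0.5650/92) = 0.05169 and √(0.1270×0.8730/198) = 0.02366.
Because the samples are independent, SE_diff = √(0.05169² + 0.02366²) = 0.05685.
Using z* = 1.960 for 95%, ME = 1.960 × 0.05685 = 0.11143.
p̂₁ − p̂₂ = 0.3080; interval 0.3080 ± 0.11143 gives (0.1966, 0.4194).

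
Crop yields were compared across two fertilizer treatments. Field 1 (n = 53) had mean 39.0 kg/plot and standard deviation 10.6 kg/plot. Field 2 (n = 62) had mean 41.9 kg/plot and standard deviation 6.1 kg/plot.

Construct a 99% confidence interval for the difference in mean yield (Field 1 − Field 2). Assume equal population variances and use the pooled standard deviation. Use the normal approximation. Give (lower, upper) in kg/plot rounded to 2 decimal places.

(-6.98, 1.18)

s_p = √[((n₁−1)s₁² + (n₂−1)s₂²)/(n₁+n₂−2)] = √[(52·10.6² + 61·6.1²)/113] = 8.4730.
SE = 8.4730·√(1/53 + 1/62) = 1.5851.
With z* = 2.576, margin = 2.576 × 1.5851 = 4.0832.
x̄₁ − x̄₂ = 39.0 − 41.9 = -2.9000; interval -2.9000 ± 4.0832 = (-6.98, 1.18).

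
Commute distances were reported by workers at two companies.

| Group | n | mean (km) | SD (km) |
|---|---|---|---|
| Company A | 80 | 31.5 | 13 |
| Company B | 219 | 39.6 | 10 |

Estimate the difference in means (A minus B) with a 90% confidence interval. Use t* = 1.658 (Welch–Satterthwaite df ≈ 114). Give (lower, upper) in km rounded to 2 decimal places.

(-10.76, -5.44)

Per-group SEs: s₁/√n₁ = 13/√80 = 1.4534, s₂/√n₂ = 10/√219 = 0.6757.
Unpooled SE of the difference: √(2.11237156 + 0.45657049) = 1.6028.
Margin of error = t* · SE = 1.658 × 1.6028 = 2.6574.
x̄₁ − x̄₂ = 31.5 − 39.6 = -8.1000.
CI: -8.1000 ± 2.6574 = (-10.76, -5.44).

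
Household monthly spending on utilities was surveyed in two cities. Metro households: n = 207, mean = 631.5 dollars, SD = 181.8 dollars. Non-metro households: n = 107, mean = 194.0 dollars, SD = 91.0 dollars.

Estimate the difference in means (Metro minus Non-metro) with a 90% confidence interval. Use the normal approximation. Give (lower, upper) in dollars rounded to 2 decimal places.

(412.17, 462.83)

SE₁ = s₁/√n₁ = 181.8/√207 = 12.6360; SE₂ = 91.0/√107 = 8.7973.
Independent samples, unequal variances: SE_diff = √(SE₁² + SE₂²) = √(159.668496 + 77.39248729) = 15.3968.
z* = 1.645, so margin of error = 1.645 × 15.3968 = 25.3277.
Difference in means = 631.5 − 194.0 = 437.5000.
437.5000 ± 25.3277 → (412.17, 462.83).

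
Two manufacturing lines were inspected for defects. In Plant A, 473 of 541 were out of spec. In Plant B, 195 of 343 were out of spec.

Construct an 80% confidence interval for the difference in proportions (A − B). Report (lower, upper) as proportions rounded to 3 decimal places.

p̂₁ = 473/541 = 0.8743 and p̂₂ = 195/343 = 0.5685.
SE₁ = √(p̂₁(1−p̂₁)/n₁) = √(0.8743·0.1257/541) = 0.01425; SE₂ = √(0.5685·0.4315/343) = 0.02674.
Independent samples: SE of the difference = √(SE₁² + SE₂²) = √(0.0002030625 + 0.0007150276) = 0.03030.
z* for 80% confidence is 1.282, so the margin of error is 1.282 × 0.03030 = 0.03884.
Point estimate p̂₁ − p̂₂ = 0.8743 − 0.5685 = 0.3058.
0.3058 ± 0.03884 → (0.267, 0.345).

(0.267, 0.345)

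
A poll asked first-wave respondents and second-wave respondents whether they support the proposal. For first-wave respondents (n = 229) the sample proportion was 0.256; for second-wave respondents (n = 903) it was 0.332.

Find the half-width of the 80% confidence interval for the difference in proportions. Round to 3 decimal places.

Each SE is √(p̂(1−p̂)/n): √(0.2560·0.7440/229) = 0.02884 and √(0.3320·0.6680/903) = 0.01567.
SE(p̂₁ − p̂₂) = √(SE₁² + SE₂²) = √(0.0008317456 + 0.0002455489) = 0.03282, since the two samples are independent.
At 80% confidence z* = 1.282; margin = 1.282 × 0.03282 = 0.04208.

0.042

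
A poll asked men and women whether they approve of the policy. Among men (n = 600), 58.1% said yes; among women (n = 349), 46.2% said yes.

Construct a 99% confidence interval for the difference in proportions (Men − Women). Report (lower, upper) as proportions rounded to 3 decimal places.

(0.033, 0.205)

SE₁ = √(p̂₁(1−p̂₁)/n₁) = √(0.5810·0.4190/600) = 0.02014; SE₂ = √(0.4620·0.5380/349) = 0.02669.
Independent samples: SE of the difference = √(SE₁² + SE₂²) = √(0.0004056196 + 0.0007123561) = 0.03344.
z* for 99% confidence is 2.576, so the margin of error is 2.576 × 0.03344 = 0.08614.
Point estimate p̂₁ − p̂₂ = 0.5810 − 0.4620 = 0.1190.
0.1190 ± 0.08614 → (0.033, 0.205).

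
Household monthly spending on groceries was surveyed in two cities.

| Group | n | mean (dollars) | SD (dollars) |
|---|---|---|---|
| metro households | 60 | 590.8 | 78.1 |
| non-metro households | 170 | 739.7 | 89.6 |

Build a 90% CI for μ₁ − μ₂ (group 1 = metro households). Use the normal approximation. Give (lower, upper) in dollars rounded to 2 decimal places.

Per-group SEs: s₁/√n₁ = 78.1/√60 = 10.0827, s₂/√n₂ = 89.6/√170 = 6.8720.
Unpooled SE of the difference: √(101.66083929 + 47.224384) = 12.2019.
Margin of error = z* · SE = 1.645 × 12.2019 = 20.0721.
x̄₁ − x̄₂ = 590.8 − 739.7 = -148.9000.
CI: -148.9000 ± 20.0721 = (-168.97, -128.83).

(-168.97, -128.83)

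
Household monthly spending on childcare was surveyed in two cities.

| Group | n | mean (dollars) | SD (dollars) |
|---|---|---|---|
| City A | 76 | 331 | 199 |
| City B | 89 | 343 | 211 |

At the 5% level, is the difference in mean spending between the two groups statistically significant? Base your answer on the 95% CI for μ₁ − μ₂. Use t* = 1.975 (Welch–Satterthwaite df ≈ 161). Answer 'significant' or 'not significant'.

SE₁ = s₁/√n₁ = 199/√76 = 22.8269; SE₂ = 211/√89 = 22.3660.
Independent samples, unequal variances: SE_diff = √(SE₁² + SE₂²) = √(521.06736361 + 500.237956) = 31.9579.
t* = 1.975, so margin of error = 1.975 × 31.9579 = 63.1169.
Difference in means = 331 − 343 = -12.0000.
-12.0000 ± 63.1169 → (-75.1169, 51.1169).
The interval (-75.1169, 51.1169) contains 0, so the difference is not significant.

not significant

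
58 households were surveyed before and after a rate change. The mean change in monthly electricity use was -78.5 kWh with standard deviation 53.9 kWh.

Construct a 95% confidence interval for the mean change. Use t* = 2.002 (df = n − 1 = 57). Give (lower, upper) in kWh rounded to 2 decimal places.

(-92.67, -64.33)

Paired design: SE = s_d/√n = 53.9/√58 = 7.0774.
t* = 2.002; margin of error = 2.002 × 7.0774 = 14.1690.
-78.5 ± 14.1690 → (-92.67, -64.33).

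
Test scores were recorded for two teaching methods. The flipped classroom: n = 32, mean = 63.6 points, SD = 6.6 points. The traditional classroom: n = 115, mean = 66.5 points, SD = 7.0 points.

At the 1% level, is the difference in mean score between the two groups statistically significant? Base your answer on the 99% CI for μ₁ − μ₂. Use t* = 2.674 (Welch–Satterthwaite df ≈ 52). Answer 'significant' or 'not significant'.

not significant

Per-group SEs: s₁/√n₁ = 6.6/√32 = 1.1667, s₂/√n₂ = 7.0/√115 = 0.6528.
Unpooled SE of the difference: √(1.36118889 + 0.42614784) = 1.3369.
Margin of error = t* · SE = 2.674 × 1.3369 = 3.5749.
x̄₁ − x̄₂ = 63.6 − 66.5 = -2.9000.
CI: -2.9000 ± 3.5749 = (-6.4749, 0.6749).
The interval (-6.4749, 0.6749) contains 0, so the difference is not significant.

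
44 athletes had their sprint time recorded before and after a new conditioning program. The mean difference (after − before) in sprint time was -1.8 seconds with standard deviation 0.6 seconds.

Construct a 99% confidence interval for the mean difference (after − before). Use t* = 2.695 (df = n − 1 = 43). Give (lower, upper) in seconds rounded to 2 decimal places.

(-2.04, -1.56)

Paired design: SE = s_d/√n = 0.6/√44 = 0.0905.
t* = 2.695; margin of error = 2.695 × 0.0905 = 0.2439.
-1.8 ± 0.2439 → (-2.04, -1.56).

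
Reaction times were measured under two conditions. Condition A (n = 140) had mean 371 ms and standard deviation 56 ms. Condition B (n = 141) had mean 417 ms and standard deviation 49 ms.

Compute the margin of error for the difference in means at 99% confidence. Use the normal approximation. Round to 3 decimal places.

Per-group SEs: s₁/√n₁ = 56/√140 = 4.7329, s₂/√n₂ = 49/√141 = 4.1265.
Unpooled SE of the difference: √(22.40034241 + 17.02800225) = 6.2792.
Margin of error = z* · SE = 2.576 × 6.2792 = 16.1752.

16.175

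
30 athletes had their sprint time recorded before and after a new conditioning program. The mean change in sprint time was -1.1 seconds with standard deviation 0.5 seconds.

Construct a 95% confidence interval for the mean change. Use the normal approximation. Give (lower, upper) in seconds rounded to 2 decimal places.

(-1.28, -0.92)

This is a matched-pairs design, so SE = s_d/√n = 0.5/√30 = 0.0913.
Margin = 1.960 × 0.0913 = 0.1789; the interval is -1.1 ± 0.1789 = (-1.28, -0.92).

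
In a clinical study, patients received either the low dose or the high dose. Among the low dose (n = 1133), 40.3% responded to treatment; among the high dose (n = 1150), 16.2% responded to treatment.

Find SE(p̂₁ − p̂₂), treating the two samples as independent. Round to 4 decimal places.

0.0182

The two standard errors are √(0.4030×0.5970/1133) = 0.01457 and √(0.1620×0.8380/1150) = 0.01087.
Because the samples are independent, SE_diff = √(0.01457² + 0.01087²) = 0.01818.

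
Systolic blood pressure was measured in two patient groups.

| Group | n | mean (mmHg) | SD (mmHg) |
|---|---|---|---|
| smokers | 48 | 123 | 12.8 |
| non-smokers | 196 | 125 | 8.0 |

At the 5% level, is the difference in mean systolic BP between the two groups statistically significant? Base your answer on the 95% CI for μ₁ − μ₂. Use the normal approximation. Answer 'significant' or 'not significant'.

Standard errors of each mean: 12.8/√48 = 1.8475 and 8.0/√196 = 0.5714.
SE(x̄₁ − x̄₂) = √(1.8475² + 0.5714²) = 1.9338 for independent samples with unequal variances.
With z* = 1.960, the margin is 1.960 × 1.9338 = 3.7902.
x̄₁ − x̄₂ = 123 − 125 = -2.0000; the interval is -2.0000 ± 3.7902 = (-5.7902, 1.7902).
The interval (-5.7902, 1.7902) contains 0, so the difference is not significant.

not significant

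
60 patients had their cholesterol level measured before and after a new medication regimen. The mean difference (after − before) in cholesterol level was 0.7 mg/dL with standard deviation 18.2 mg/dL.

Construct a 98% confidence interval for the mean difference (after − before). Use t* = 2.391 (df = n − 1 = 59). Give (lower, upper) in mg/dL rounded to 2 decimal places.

This is a matched-pairs design, so SE = s_d/√n = 18.2/√60 = 2.3496.
Margin = 2.391 × 2.3496 = 5.6179; the interval is 0.7 ± 5.6179 = (-4.92, 6.32).

(-4.92, 6.32)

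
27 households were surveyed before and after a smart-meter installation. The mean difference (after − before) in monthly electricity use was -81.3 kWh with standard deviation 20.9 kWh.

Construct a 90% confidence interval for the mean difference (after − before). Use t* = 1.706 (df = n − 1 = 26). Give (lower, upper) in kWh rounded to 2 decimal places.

Paired design: SE = s_d/√n = 20.9/√27 = 4.0222.
t* = 1.706; margin of error = 1.706 × 4.0222 = 6.8619.
-81.3 ± 6.8619 → (-88.16, -74.44).

(-88.16, -74.44)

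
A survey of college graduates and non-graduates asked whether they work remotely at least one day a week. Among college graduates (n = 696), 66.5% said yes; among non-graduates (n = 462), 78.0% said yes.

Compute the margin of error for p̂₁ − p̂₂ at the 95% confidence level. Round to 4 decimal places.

SE₁ = √(p̂₁(1−p̂₁)/n₁) = √(0.6650·0.3350/696) = 0.01789; SE₂ = √(0.7800·0.2200/462) = 0.01927.
Independent samples: SE of the difference = √(SE₁² + SE₂²) = √(0.0003200521 + 0.0003713329) = 0.02629.
z* for 95% confidence is 1.960, so the margin of error is 1.960 × 0.02629 = 0.05153.

0.0515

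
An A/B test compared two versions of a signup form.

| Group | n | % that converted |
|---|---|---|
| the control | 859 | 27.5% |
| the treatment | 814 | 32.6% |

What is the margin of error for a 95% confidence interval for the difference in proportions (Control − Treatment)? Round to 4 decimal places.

0.0439

Each SE is √(p̂(1−p̂)/n): √(0.2750·0.7250/859) = 0.01523 and √(0.3260·0.6740/814) = 0.01643.
SE(p̂₁ − p̂₂) = √(SE₁² + SE₂²) = √(0.0002319529 + 0.0002699449) = 0.02240, since the two samples are independent.
At 95% confidence z* = 1.960; margin = 1.960 × 0.02240 = 0.04390.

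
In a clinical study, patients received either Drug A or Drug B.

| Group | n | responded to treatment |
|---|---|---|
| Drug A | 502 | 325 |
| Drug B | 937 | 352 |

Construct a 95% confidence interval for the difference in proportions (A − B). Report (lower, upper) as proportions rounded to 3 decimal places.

(0.220, 0.324)

p̂₁ = 325/502 = 0.6474 and p̂₂ = 352/937 = 0.3757.
SE₁ = √(p̂₁(1−p̂₁)/n₁) = √(0.6474·0.3526/502) = 0.02132; SE₂ = √(0.3757·0.6243/937) = 0.01582.
Independent samples: SE of the difference = √(SE₁² + SE₂²) = √(0.0004545424 + 0.0002502724) = 0.02655.
z* for 95% confidence is 1.960, so the margin of error is 1.960 × 0.02655 = 0.05204.
Point estimate p̂₁ − p̂₂ = 0.6474 − 0.3757 = 0.2717.
0.2717 ± 0.05204 → (0.220, 0.324).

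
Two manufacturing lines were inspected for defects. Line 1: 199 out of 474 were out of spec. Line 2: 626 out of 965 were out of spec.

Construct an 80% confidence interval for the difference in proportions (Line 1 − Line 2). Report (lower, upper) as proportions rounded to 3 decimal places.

p̂₁ = 199/474 = 0.4198 and p̂₂ = 626/965 = 0.6487.
SE₁ = √(p̂₁(1−p̂₁)/n₁) = √(0.4198·0.5802/474) = 0.02267; SE₂ = √(0.6487·0.3513/965) = 0.01537.
Independent samples: SE of the difference = √(SE₁² + SE₂²) = √(0.0005139289 + 0.0002362369) = 0.02739.
z* for 80% confidence is 1.282, so the margin of error is 1.282 × 0.02739 = 0.03511.
Point estimate p̂₁ − p̂₂ = 0.4198 − 0.6487 = -0.2289.
-0.2289 ± 0.03511 → (-0.264, -0.194).

(-0.264, -0.194)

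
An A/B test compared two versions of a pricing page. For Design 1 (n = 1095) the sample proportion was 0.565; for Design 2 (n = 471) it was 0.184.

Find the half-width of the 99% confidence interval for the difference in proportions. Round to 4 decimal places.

0.0600

Each SE is √(p̂(1−p̂)/n): √(0.5650·0.4350/1095) = 0.01498 and √(0.1840·0.8160/471) = 0.01785.
SE(p̂₁ − p̂₂) = √(SE₁² + SE₂²) = √(0.0002244004 + 0.0003186225) = 0.02330, since the two samples are independent.
At 99% confidence z* = 2.576; margin = 2.576 × 0.02330 = 0.06002.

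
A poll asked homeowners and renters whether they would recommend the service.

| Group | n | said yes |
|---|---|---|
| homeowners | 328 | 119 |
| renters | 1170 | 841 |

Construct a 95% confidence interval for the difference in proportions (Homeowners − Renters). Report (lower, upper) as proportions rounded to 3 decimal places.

(-0.414, -0.298)

p̂₁ = 119/328 = 0.3628 and p̂₂ = 841/1170 = 0.7188.
SE₁ = √(p̂₁(1−p̂₁)/n₁) = √(0.3628·0.6372/328) = 0.02655; SE₂ = √(0.7188·0.2812/1170) = 0.01314.
Independent samples: SE of the difference = √(SE₁² + SE₂²) = √(0.0007049025 + 0.0001726596) = 0.02962.
z* for 95% confidence is 1.960, so the margin of error is 1.960 × 0.02962 = 0.05806.
Point estimate p̂₁ − p̂₂ = 0.3628 − 0.7188 = -0.3560.
-0.3560 ± 0.05806 → (-0.414, -0.298).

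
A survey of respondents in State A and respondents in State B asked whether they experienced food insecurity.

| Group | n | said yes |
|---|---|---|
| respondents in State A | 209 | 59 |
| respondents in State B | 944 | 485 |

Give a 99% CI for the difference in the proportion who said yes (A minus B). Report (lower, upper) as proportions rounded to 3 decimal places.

p̂₁ = 59/209 = 0.2823 and p̂₂ = 485/944 = 0.5138.
SE₁ = √(p̂₁(1−p̂₁)/n₁) = √(0.2823·0.7177/209) = 0.03114; SE₂ = √(0.5138·0.4862/944) = 0.01627.
Independent samples: SE of the difference = √(SE₁² + SE₂²) = √(0.0009696996 + 0.0002647129) = 0.03513.
z* for 99% confidence is 2.576, so the margin of error is 2.576 × 0.03513 = 0.09049.
Point estimate p̂₁ − p̂₂ = 0.2823 − 0.5138 = -0.2315.
-0.2315 ± 0.09049 → (-0.322, -0.141).

(-0.322, -0.141)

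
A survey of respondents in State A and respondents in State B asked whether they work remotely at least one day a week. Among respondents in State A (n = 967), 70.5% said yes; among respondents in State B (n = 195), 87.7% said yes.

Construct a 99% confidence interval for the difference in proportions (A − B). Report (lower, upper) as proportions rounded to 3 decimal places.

SE₁ = √(p̂₁(1−p̂₁)/n₁) = √(0.7050·0.2950/967) = 0.01467; SE₂ = √(0.8770·0.1230/195) = 0.02352.
Independent samples: SE of the difference = √(SE₁² + SE₂²) = √(0.0002152089 + 0.0005531904) = 0.02772.
z* for 99% confidence is 2.576, so the margin of error is 2.576 × 0.02772 = 0.07141.
Point estimate p̂₁ − p̂₂ = 0.7050 − 0.8770 = -0.1720.
-0.1720 ± 0.07141 → (-0.243, -0.101).

(-0.243, -0.101)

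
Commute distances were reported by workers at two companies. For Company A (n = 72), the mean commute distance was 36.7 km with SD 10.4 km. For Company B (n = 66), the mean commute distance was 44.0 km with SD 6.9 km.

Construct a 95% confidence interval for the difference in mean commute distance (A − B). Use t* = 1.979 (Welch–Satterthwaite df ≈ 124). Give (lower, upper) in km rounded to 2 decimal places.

(-10.25, -4.35)

Per-group SEs: s₁/√n₁ = 10.4/√72 = 1.2257, s₂/√n₂ = 6.9/√66 = 0.8493.
Unpooled SE of the difference: √(1.50234049 + 0.72131049) = 1.4912.
Margin of error = t* · SE = 1.979 × 1.4912 = 2.9511.
x̄₁ − x̄₂ = 36.7 − 44.0 = -7.3000.
CI: -7.3000 ± 2.9511 = (-10.25, -4.35).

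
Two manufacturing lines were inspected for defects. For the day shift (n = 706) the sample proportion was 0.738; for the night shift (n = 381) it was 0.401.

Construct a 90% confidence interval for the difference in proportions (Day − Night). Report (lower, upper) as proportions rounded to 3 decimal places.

The two standard errors are √(0.7380×0.2620/706) = 0.01655 and √(0.4010×0.5990/381) = 0.02511.
Because the samples are independent, SE_diff = √(0.01655² + 0.02511²) = 0.03007.
Using z* = 1.645 for 90%, ME = 1.645 × 0.03007 = 0.04947.
p̂₁ − p̂₂ = 0.3370; interval 0.3370 ± 0.04947 gives (0.288, 0.386).

(0.288, 0.386)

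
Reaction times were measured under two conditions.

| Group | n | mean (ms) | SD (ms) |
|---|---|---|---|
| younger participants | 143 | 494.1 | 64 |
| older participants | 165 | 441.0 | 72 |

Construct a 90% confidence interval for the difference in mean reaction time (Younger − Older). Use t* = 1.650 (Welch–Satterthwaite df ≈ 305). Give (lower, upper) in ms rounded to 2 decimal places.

SE₁ = s₁/√n₁ = 64/√143 = 5.3519; SE₂ = 72/√165 = 5.6052.
Independent samples, unequal variances: SE_diff = √(SE₁² + SE₂²) = √(28.64283361 + 31.41826704) = 7.7499.
t* = 1.650, so margin of error = 1.650 × 7.7499 = 12.7873.
Difference in means = 494.1 − 441.0 = 53.1000.
53.1000 ± 12.7873 → (40.31, 65.89).

(40.31, 65.89)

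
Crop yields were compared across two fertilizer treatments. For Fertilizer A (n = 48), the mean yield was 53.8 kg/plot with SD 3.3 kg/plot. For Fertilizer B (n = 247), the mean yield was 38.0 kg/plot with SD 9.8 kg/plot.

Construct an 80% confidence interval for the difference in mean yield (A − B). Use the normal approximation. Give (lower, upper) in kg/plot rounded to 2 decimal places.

Standard errors of each mean: 3.3/√48 = 0.4763 and 9.8/√247 = 0.6236.
SE(x̄₁ − x̄₂) = √(0.4763² + 0.6236²) = 0.7847 for independent samples with unequal variances.
With z* = 1.282, the margin is 1.282 × 0.7847 = 1.0060.
x̄₁ − x̄₂ = 53.8 − 38.0 = 15.8000; the interval is 15.8000 ± 1.0060 = (14.79, 16.81).

(14.79, 16.81)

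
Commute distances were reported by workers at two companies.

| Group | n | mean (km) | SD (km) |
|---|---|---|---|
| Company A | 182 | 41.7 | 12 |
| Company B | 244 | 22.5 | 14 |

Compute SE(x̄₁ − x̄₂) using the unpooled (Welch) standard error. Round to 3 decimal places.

1.263

Per-group SEs: s₁/√n₁ = 12/√182 = 0.8895, s₂/√n₂ = 14/√244 = 0.8963.
Unpooled SE of the difference: √(0.79121025 + 0.80335369) = 1.2628.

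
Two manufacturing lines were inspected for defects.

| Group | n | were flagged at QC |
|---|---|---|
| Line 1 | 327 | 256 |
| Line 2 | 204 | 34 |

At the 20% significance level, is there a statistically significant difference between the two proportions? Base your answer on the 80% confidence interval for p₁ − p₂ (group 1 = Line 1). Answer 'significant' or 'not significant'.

p̂₁ = 256/327 = 0.7829 and p̂₂ = 34/204 = 0.1667.
SE₁ = √(p̂₁(1−p̂₁)/n₁) = √(0.7829·0.2171/327) = 0.02280; SE₂ = √(0.1667·0.8333/204) = 0.02609.
Independent samples: SE of the difference = √(SE₁² + SE₂²) = √(0.00051984 + 0.0006806881) = 0.03465.
z* for 80% confidence is 1.282, so the margin of error is 1.282 × 0.03465 = 0.04442.
Point estimate p̂₁ − p̂₂ = 0.7829 − 0.1667 = 0.6162.
0.6162 ± 0.04442 → (0.57178, 0.66062).
The interval (0.57178, 0.66062) does not contain 0, so the difference is significant.

significant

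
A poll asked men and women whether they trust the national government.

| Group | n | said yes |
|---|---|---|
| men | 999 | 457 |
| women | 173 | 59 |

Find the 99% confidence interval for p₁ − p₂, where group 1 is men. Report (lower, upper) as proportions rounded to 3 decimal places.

p̂₁ = 457/999 = 0.4575 and p̂₂ = 59/173 = 0.3410.
SE₁ = √(p̂₁(1−p̂₁)/n₁) = √(0.4575·0.5425/999) = 0.01576; SE₂ = √(0.3410·0.6590/173) = 0.03604.
Independent samples: SE of the difference = √(SE₁² + SE₂²) = √(0.0002483776 + 0.0012988816) = 0.03934.
z* for 99% confidence is 2.576, so the margin of error is 2.576 × 0.03934 = 0.10134.
Point estimate p̂₁ − p̂₂ = 0.4575 − 0.3410 = 0.1165.
0.1165 ± 0.10134 → (0.015, 0.218).

(0.015, 0.218)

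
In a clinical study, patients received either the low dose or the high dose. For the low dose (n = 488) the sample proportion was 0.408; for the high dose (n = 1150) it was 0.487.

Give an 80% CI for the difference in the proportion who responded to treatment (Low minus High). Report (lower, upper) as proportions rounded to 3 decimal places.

(-0.113, -0.045)

SE₁ = √(p̂₁(1−p̂₁)/n₁) = √(0.4080·0.5920/488) = 0.02225; SE₂ = √(0.4870·0.5130/1150) = 0.01474.
Independent samples: SE of the difference = √(SE₁² + SE₂²) = √(0.0004950625 + 0.0002172676) = 0.02669.
z* for 80% confidence is 1.282, so the margin of error is 1.282 × 0.02669 = 0.03422.
Point estimate p̂₁ − p̂₂ = 0.4080 − 0.4870 = -0.0790.
-0.0790 ± 0.03422 → (-0.113, -0.045).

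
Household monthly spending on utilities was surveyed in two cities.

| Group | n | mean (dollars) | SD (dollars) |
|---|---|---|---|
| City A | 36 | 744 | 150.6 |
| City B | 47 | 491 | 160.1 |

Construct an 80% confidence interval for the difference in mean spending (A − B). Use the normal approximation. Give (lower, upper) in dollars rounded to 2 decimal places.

Per-group SEs: s₁/√n₁ = 150.6/√36 = 25.1000, s₂/√n₂ = 160.1/√47 = 23.3530.
Unpooled SE of the difference: √(630.01 + 545.362609) = 34.2837.
Margin of error = z* · SE = 1.282 × 34.2837 = 43.9517.
x̄₁ − x̄₂ = 744 − 491 = 253.0000.
CI: 253.0000 ± 43.9517 = (209.05, 296.95).

(209.05, 296.95)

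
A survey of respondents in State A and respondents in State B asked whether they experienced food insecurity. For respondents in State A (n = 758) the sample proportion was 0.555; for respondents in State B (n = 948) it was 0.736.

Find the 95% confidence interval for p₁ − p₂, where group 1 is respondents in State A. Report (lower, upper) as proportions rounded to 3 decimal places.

(-0.226, -0.136)

Each SE is √(p̂(1−p̂)/n): √(0.5550·0.4450/758) = 0.01805 and √(0.7360·0.2640/948) = 0.01432.
SE(p̂₁ − p̂₂) = √(SE₁² + SE₂²) = √(0.0003258025 + 0.0002050624) = 0.02304, since the two samples are independent.
At 95% confidence z* = 1.960; margin = 1.960 × 0.02304 = 0.04516.
The difference is 0.5550 − 0.7360 = -0.1810, so the interval is -0.1810 ± 0.04516 = (-0.226, -0.136).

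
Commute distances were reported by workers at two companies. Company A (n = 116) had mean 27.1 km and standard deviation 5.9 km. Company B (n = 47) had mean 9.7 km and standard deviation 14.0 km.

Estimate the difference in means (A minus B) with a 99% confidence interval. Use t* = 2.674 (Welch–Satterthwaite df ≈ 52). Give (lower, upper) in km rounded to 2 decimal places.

SE₁ = s₁/√n₁ = 5.9/√116 = 0.5478; SE₂ = 14.0/√47 = 2.0421.
Independent samples, unequal variances: SE_diff = √(SE₁² + SE₂²) = √(0.30008484 + 4.17017241) = 2.1143.
t* = 2.674, so margin of error = 2.674 × 2.1143 = 5.6536.
Difference in means = 27.1 − 9.7 = 17.4000.
17.4000 ± 5.6536 → (11.75, 23.05).

(11.75, 23.05)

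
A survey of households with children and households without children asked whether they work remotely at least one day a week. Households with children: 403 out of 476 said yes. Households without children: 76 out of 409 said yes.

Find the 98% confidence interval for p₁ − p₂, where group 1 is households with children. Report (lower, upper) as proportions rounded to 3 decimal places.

Sample proportions: 403/476 = 0.8466, 76/409 = 0.1858.
Each SE is √(p̂(1−p̂)/n): √(0.8466·0.1534/476) = 0.01652 and √(0.1858·0.8142/409) = 0.01923.
SE(p̂₁ − p̂₂) = √(SE₁² + SE₂²) = √(0.0002729104 + 0.0003697929) = 0.02535, since the two samples are independent.
At 98% confidence z* = 2.326; margin = 2.326 × 0.02535 = 0.05896.
The difference is 0.8466 − 0.1858 = 0.6608, so the interval is 0.6608 ± 0.05896 = (0.602, 0.720).

(0.602, 0.720)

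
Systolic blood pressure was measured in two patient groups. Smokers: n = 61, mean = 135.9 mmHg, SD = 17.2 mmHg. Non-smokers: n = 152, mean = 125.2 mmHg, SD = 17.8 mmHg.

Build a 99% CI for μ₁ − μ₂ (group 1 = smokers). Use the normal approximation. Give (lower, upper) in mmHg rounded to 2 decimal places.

Standard errors of each mean: 17.2/√61 = 2.2022 and 17.8/√152 = 1.4438.
SE(x̄₁ − x̄₂) = √(2.2022² + 1.4438²) = 2.6333 for independent samples with unequal variances.
With z* = 2.576, the margin is 2.576 × 2.6333 = 6.7834.
x̄₁ − x̄₂ = 135.9 − 125.2 = 10.7000; the interval is 10.7000 ± 6.7834 = (3.92, 17.48).

(3.92, 17.48)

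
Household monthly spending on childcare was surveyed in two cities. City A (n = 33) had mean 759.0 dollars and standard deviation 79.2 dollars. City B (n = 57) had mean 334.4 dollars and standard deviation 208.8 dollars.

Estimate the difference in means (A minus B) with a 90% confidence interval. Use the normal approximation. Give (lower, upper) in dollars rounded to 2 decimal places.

Per-group SEs: s₁/√n₁ = 79.2/√33 = 13.7870, s₂/√n₂ = 208.8/√57 = 27.6562.
Unpooled SE of the difference: √(190.081369 + 764.86539844) = 30.9022.
Margin of error = z* · SE = 1.645 × 30.9022 = 50.8341.
x̄₁ − x̄₂ = 759.0 − 334.4 = 424.6000.
CI: 424.6000 ± 50.8341 = (373.77, 475.43).

(373.77, 475.43)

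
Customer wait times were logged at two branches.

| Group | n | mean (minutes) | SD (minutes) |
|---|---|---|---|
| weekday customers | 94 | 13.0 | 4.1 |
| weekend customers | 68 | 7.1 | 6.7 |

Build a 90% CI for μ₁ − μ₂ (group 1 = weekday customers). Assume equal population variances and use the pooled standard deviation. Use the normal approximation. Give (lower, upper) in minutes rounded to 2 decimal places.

(4.50, 7.30)

Pooled variance s_p² = [93·4.1² + 67·6.7²] / (94+68−2) = 28.5685, so s_p = 5.3450.
SE_diff = s_p·√(1/n₁ + 1/n₂) = 5.3450·√(1/94 + 1/68) = 0.8509.
z* = 1.645; margin = 1.645 × 0.8509 = 1.3997.
Difference = 13.0 − 7.1 = 5.9000.
5.9000 ± 1.3997 → (4.50, 7.30).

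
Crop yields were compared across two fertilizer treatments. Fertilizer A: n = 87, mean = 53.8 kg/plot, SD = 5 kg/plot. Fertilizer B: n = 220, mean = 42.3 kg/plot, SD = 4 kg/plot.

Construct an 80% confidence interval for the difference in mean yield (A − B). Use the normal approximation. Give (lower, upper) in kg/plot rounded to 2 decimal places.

SE₁ = s₁/√n₁ = 5/√87 = 0.5361; SE₂ = 4/√220 = 0.2697.
Independent samples, unequal variances: SE_diff = √(SE₁² + SE₂²) = √(0.28740321 + 0.07273809) = 0.6001.
z* = 1.282, so margin of error = 1.282 × 0.6001 = 0.7693.
Difference in means = 53.8 − 42.3 = 11.5000.
11.5000 ± 0.7693 → (10.73, 12.27).

(10.73, 12.27)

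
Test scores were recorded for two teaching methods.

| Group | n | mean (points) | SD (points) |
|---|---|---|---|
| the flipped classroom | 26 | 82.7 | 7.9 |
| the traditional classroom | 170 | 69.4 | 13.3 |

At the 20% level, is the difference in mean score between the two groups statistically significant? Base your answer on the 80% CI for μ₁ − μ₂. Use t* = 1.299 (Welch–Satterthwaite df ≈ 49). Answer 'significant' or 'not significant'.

SE₁ = s₁/√n₁ = 7.9/√26 = 1.5493; SE₂ = 13.3/√170 = 1.0201.
Independent samples, unequal variances: SE_diff = √(SE₁² + SE₂²) = √(2.40033049 + 1.04060401) = 1.8550.
t* = 1.299, so margin of error = 1.299 × 1.8550 = 2.4096.
Difference in means = 82.7 − 69.4 = 13.3000.
13.3000 ± 2.4096 → (10.8904, 15.7096).
The interval (10.8904, 15.7096) does not contain 0, so the difference is significant.

significant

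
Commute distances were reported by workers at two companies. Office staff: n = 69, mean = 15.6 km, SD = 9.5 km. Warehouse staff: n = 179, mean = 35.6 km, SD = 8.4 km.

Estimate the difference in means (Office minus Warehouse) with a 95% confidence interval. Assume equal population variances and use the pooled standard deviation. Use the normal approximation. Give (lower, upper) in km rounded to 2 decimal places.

(-22.42, -17.58)

s_p = √[((n₁−1)s₁² + (n₂−1)s₂²)/(n₁+n₂−2)] = √[(68·9.5² + 178·8.4²)/246] = 8.7180.
SE = 8.7180·√(1/69 + 1/179) = 1.2354.
With z* = 1.960, margin = 1.960 × 1.2354 = 2.4214.
x̄₁ − x̄₂ = 15.6 − 35.6 = -20.0000; interval -20.0000 ± 2.4214 = (-22.42, -17.58).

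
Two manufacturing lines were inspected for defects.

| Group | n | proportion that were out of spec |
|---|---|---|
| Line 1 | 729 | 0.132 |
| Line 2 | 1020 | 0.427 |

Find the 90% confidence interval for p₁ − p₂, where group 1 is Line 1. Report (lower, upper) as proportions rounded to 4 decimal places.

The two standard errors are √(0.1320×0.8680/729) = 0.01254 and √(0.4270×0.5730/1020) = 0.01549.
Because the samples are independent, SE_diff = √(0.01254² + 0.01549²) = 0.01993.
Using z* = 1.645 for 90%, ME = 1.645 × 0.01993 = 0.03278.
p̂₁ − p̂₂ = -0.2950; interval -0.2950 ± 0.03278 gives (-0.3278, -0.2622).

(-0.3278, -0.2622)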